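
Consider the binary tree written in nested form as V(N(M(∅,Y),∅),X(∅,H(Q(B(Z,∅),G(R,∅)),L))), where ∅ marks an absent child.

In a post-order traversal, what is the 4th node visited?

Post-order visits the left subtree, then the right subtree, then the node.
At V: go left to N.
  At N: go left to M.
    At M: no left child.
    At M: go right to Y.
      Y is a leaf — visit Y.
    Visit M.
  At N: no right child.
  Visit N.
At V: go right to X.
  At X: no left child.
  At X: go right to H.
    At H: go left to Q.
      At Q: go left to B.
        At B: go left to Z.
          Z is a leaf — visit Z.
        At B: no right child.
        Visit B.
      At Q: go right to G.
        At G: go left to R.
          R is a leaf — visit R.
        At G: no right child.
        Visit G.
      Visit Q.
    At H: go right to L.
      L is a leaf — visit L.
    Visit H.
  Visit X.
Visit V.
Full post-order sequence: Y, M, N, Z, B, R, G, Q, L, H, X, V.

Z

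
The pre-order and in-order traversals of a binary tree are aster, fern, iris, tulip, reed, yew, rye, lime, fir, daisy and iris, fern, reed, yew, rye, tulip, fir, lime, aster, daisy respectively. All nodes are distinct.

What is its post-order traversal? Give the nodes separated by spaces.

iris rye yew reed fir lime tulip fern daisy aster

The first element of pre-order is the root; it splits in-order into left and right subtrees.
Root aster: left subtree has 8 nodes {iris, fern, reed, yew, rye, tulip, fir, lime}, right has 1 {daisy}.
  Root fern: left subtree has 1 node {iris}, right has 6 {reed, yew, rye, tulip, fir, lime}.
    Root tulip: left subtree has 3 nodes {reed, yew, rye}, right has 2 {fir, lime}.
      Root reed: left subtree has 0 nodes { }, right has 2 {yew, rye}.
        Root yew: left subtree has 0 nodes { }, right has 1 {rye}.
      Root lime: left subtree has 1 node {fir}, right has 0 { }.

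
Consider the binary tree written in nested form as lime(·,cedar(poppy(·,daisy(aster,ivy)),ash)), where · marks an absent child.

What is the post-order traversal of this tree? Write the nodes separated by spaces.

Post-order visits the left subtree, then the right subtree, then the node.
At lime: no left child.
At lime: go right to cedar.
  At cedar: go left to poppy.
    At poppy: no left child.
    At poppy: go right to daisy.
      At daisy: go left to aster.
        aster is a leaf — visit aster.
      At daisy: go right to ivy.
        ivy is a leaf — visit ivy.
      Visit daisy.
    Visit poppy.
  At cedar: go right to ash.
    ash is a leaf — visit ash.
  Visit cedar.
Visit lime.

aster ivy daisy poppy ash cedar lime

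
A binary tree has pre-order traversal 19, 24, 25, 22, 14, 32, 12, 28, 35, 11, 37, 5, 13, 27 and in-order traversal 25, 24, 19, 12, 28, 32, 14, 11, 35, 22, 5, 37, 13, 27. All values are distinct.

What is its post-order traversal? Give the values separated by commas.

25, 24, 28, 12, 32, 11, 35, 14, 5, 27, 13, 37, 22, 19

The first element of pre-order is the root; it splits in-order into left and right subtrees.
Root 19: left subtree has 2 nodes {25, 24}, right has 11 {12, 28, 32, 14, 11, 35, 22, 5, 37, 13, 27}.
  Root 24: left subtree has 1 node {25}, right has 0 { }.
  Root 22: left subtree has 6 nodes {12, 28, 32, 14, 11, 35}, right has 4 {5, 37, 13, 27}.
    Root 14: left subtree has 3 nodes {12, 28, 32}, right has 2 {11, 35}.
      Root 32: left subtree has 2 nodes {12, 28}, right has 0 { }.
        Root 12: left subtree has 0 nodes { }, right has 1 {28}.
      Root 35: left subtree has 1 node {11}, right has 0 { }.
    Root 37: left subtree has 1 node {5}, right has 2 {13, 27}.
      Root 13: left subtree has 0 nodes { }, right has 1 {27}.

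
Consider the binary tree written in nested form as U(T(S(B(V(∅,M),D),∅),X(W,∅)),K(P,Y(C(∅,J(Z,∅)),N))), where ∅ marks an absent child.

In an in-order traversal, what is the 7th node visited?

In-order visits the left subtree, then the node, then the right subtree.
At U: go left to T.
  At T: go left to S.
    At S: go left to B.
      At B: go left to V.
        At V: no left child.
        Visit V.
        At V: go right to M.
          M is a leaf — visit M.
      Visit B.
      At B: go right to D.
        D is a leaf — visit D.
    Visit S.
    At S: no right child.
  Visit T.
  At T: go right to X.
    At X: go left to W.
      W is a leaf — visit W.
    Visit X.
    At X: no right child.
Visit U.
At U: go right to K.
  At K: go left to P.
    P is a leaf — visit P.
  Visit K.
  At K: go right to Y.
    At Y: go left to C.
      At C: no left child.
      Visit C.
      At C: go right to J.
        At J: go left to Z.
          Z is a leaf — visit Z.
        Visit J.
        At J: no right child.
    Visit Y.
    At Y: go right to N.
      N is a leaf — visit N.
Full in-order sequence: V, M, B, D, S, T, W, X, U, P, K, C, Z, J, Y, N.

W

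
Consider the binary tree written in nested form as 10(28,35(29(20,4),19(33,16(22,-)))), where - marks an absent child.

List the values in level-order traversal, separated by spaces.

Level-order visits nodes level by level from the root, left to right within each level.
Level 0: 10
Level 1: 28, 35
Level 2: 29, 19
Level 3: 20, 4, 33, 16
Level 4: 22

10 28 35 29 19 20 4 33 16 22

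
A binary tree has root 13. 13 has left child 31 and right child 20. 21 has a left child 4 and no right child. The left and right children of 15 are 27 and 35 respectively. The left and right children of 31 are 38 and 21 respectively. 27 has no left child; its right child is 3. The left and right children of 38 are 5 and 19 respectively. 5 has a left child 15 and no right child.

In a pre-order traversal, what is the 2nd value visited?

Pre-order visits the node, then its left subtree, then its right subtree.
Visit 13.
At 13: go left to 31.
  Visit 31.
  At 31: go left to 38.
    Visit 38.
    At 38: go left to 5.
      Visit 5.
      At 5: go left to 15.
        Visit 15.
        At 15: go left to 27.
          Visit 27.
          At 27: no left child.
          At 27: go right to 3.
            3 is a leaf — visit 3.
        At 15: go right to 35.
          35 is a leaf — visit 35.
      At 5: no right child.
    At 38: go right to 19.
      19 is a leaf — visit 19.
  At 31: go right to 21.
    Visit 21.
    At 21: go left to 4.
      4 is a leaf — visit 4.
    At 21: no right child.
At 13: go right to 20.
  20 is a leaf — visit 20.
Full pre-order sequence: 13, 31, 38, 5, 15, 27, 3, 35, 19, 21, 4, 20.

31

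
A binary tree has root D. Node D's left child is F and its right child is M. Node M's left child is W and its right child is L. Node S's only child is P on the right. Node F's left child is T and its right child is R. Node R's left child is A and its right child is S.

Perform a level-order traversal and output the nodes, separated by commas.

D, F, M, T, R, W, L, A, S, P

Level-order visits nodes level by level from the root, left to right within each level.
Level 0: D
Level 1: F, M
Level 2: T, R, W, L
Level 3: A, S
Level 4: P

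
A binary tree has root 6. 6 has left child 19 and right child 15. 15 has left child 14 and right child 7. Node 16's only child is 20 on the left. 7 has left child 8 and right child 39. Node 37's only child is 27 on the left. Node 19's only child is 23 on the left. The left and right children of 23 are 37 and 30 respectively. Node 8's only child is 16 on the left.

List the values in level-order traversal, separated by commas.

6, 19, 15, 23, 14, 7, 37, 30, 8, 39, 27, 16, 20

Level-order visits nodes level by level from the root, left to right within each level.
Level 0: 6
Level 1: 19, 15
Level 2: 23, 14, 7
Level 3: 37, 30, 8, 39
Level 4: 27, 16
Level 5: 20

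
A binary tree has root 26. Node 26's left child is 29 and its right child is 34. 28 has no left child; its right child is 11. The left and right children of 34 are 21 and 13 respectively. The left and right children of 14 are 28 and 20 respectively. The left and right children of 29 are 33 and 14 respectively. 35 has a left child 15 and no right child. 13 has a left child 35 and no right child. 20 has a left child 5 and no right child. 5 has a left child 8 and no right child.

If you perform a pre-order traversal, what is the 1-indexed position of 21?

11

Pre-order visits the node, then its left subtree, then its right subtree.
Visit 26.
At 26: go left to 29.
  Visit 29.
  At 29: go left to 33.
    33 is a leaf — visit 33.
  At 29: go right to 14.
    Visit 14.
    At 14: go left to 28.
      Visit 28.
      At 28: no left child.
      At 28: go right to 11.
        11 is a leaf — visit 11.
    At 14: go right to 20.
      Visit 20.
      At 20: go left to 5.
        Visit 5.
        At 5: go left to 8.
          8 is a leaf — visit 8.
        At 5: no right child.
      At 20: no right child.
At 26: go right to 34.
  Visit 34.
  At 34: go left to 21.
    21 is a leaf — visit 21.
  At 34: go right to 13.
    Visit 13.
    At 13: go left to 35.
      Visit 35.
      At 35: go left to 15.
        15 is a leaf — visit 15.
      At 35: no right child.
    At 13: no right child.
Full pre-order sequence: 26, 29, 33, 14, 28, 11, 20, 5, 8, 34, 21, 13, 35, 15.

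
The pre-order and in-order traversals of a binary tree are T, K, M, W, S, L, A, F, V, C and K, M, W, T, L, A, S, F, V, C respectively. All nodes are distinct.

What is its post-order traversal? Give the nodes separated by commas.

W, M, K, A, L, C, V, F, S, T

The first element of pre-order is the root; it splits in-order into left and right subtrees.
Root T: left subtree has 3 nodes {K, M, W}, right has 6 {L, A, S, F, V, C}.
  Root K: left subtree has 0 nodes { }, right has 2 {M, W}.
    Root M: left subtree has 0 nodes { }, right has 1 {W}.
  Root S: left subtree has 2 nodes {L, A}, right has 3 {F, V, C}.
    Root L: left subtree has 0 nodes { }, right has 1 {A}.
    Root F: left subtree has 0 nodes { }, right has 2 {V, C}.
      Root V: left subtree has 0 nodes { }, right has 1 {C}.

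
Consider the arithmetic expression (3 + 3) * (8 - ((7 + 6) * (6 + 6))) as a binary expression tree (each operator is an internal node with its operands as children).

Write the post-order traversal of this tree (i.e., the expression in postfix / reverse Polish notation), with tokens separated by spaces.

Post-order on an expression tree gives postfix notation: for each operator, emit left operand, right operand, then the operator.

3 3 + 8 7 6 + 6 6 + * - *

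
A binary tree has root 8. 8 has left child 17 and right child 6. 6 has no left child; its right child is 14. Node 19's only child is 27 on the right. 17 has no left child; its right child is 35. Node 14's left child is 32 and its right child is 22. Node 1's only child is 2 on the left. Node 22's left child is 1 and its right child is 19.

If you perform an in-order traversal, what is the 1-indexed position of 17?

In-order visits the left subtree, then the node, then the right subtree.
At 8: go left to 17.
  At 17: no left child.
  Visit 17.
  At 17: go right to 35.
    35 is a leaf — visit 35.
Visit 8.
At 8: go right to 6.
  At 6: no left child.
  Visit 6.
  At 6: go right to 14.
    At 14: go left to 32.
      32 is a leaf — visit 32.
    Visit 14.
    At 14: go right to 22.
      At 22: go left to 1.
        At 1: go left to 2.
          2 is a leaf — visit 2.
        Visit 1.
        At 1: no right child.
      Visit 22.
      At 22: go right to 19.
        At 19: no left child.
        Visit 19.
        At 19: go right to 27.
          27 is a leaf — visit 27.
Full in-order sequence: 17, 35, 8, 6, 32, 14, 2, 1, 22, 19, 27.

1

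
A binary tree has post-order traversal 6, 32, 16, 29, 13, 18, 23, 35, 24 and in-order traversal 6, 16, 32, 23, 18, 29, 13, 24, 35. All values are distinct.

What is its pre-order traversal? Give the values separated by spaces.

The last element of post-order is the root; it splits in-order into left and right subtrees.
Root 24: left subtree has 7 nodes {6, 16, 32, 23, 18, 29, 13}, right has 1 {35}.
  Root 23: left subtree has 3 nodes {6, 16, 32}, right has 3 {18, 29, 13}.
    Root 16: left subtree has 1 node {6}, right has 1 {32}.
    Root 18: left subtree has 0 nodes { }, right has 2 {29, 13}.
      Root 13: left subtree has 1 node {29}, right has 0 { }.

24 23 16 6 32 18 13 29 35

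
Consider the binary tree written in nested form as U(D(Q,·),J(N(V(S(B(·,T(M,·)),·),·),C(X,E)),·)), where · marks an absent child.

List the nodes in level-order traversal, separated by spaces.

Level-order visits nodes level by level from the root, left to right within each level.
Level 0: U
Level 1: D, J
Level 2: Q, N
Level 3: V, C
Level 4: S, X, E
Level 5: B
Level 6: T
Level 7: M

U D J Q N V C S X E B T M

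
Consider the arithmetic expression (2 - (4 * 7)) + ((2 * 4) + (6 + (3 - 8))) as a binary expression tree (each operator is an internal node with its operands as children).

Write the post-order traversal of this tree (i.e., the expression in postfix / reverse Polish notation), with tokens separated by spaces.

2 4 7 * - 2 4 * 6 3 8 - + + +

Post-order on an expression tree gives postfix notation: for each operator, emit left operand, right operand, then the operator.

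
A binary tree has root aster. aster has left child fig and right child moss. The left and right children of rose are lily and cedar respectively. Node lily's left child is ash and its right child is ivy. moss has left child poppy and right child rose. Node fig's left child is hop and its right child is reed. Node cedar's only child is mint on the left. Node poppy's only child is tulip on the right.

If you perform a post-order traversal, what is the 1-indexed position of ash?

Post-order visits the left subtree, then the right subtree, then the node.
At aster: go left to fig.
  At fig: go left to hop.
    hop is a leaf — visit hop.
  At fig: go right to reed.
    reed is a leaf — visit reed.
  Visit fig.
At aster: go right to moss.
  At moss: go left to poppy.
    At poppy: no left child.
    At poppy: go right to tulip.
      tulip is a leaf — visit tulip.
    Visit poppy.
  At moss: go right to rose.
    At rose: go left to lily.
      At lily: go left to ash.
        ash is a leaf — visit ash.
      At lily: go right to ivy.
        ivy is a leaf — visit ivy.
      Visit lily.
    At rose: go right to cedar.
      At cedar: go left to mint.
        mint is a leaf — visit mint.
      At cedar: no right child.
      Visit cedar.
    Visit rose.
  Visit moss.
Visit aster.
Full post-order sequence: hop, reed, fig, tulip, poppy, ash, ivy, lily, mint, cedar, rose, moss, aster.

6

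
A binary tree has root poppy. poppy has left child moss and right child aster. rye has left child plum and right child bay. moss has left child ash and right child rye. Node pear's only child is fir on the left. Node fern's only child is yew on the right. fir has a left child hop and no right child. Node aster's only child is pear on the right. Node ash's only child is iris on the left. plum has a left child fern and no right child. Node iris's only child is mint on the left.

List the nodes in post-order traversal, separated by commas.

mint, iris, ash, yew, fern, plum, bay, rye, moss, hop, fir, pear, aster, poppy

Post-order visits the left subtree, then the right subtree, then the node.
At poppy: go left to moss.
  At moss: go left to ash.
    At ash: go left to iris.
      At iris: go left to mint.
        mint is a leaf — visit mint.
      At iris: no right child.
      Visit iris.
    At ash: no right child.
    Visit ash.
  At moss: go right to rye.
    At rye: go left to plum.
      At plum: go left to fern.
        At fern: no left child.
        At fern: go right to yew.
          yew is a leaf — visit yew.
        Visit fern.
      At plum: no right child.
      Visit plum.
    At rye: go right to bay.
      bay is a leaf — visit bay.
    Visit rye.
  Visit moss.
At poppy: go right to aster.
  At aster: no left child.
  At aster: go right to pear.
    At pear: go left to fir.
      At fir: go left to hop.
        hop is a leaf — visit hop.
      At fir: no right child.
      Visit fir.
    At pear: no right child.
    Visit pear.
  Visit aster.
Visit poppy.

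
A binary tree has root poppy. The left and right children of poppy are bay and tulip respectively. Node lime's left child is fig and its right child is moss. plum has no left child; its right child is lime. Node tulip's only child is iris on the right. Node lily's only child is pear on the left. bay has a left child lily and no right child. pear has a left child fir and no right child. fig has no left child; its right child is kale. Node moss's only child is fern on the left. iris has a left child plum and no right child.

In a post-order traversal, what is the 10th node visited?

Post-order visits the left subtree, then the right subtree, then the node.
At poppy: go left to bay.
  At bay: go left to lily.
    At lily: go left to pear.
      At pear: go left to fir.
        fir is a leaf — visit fir.
      At pear: no right child.
      Visit pear.
    At lily: no right child.
    Visit lily.
  At bay: no right child.
  Visit bay.
At poppy: go right to tulip.
  At tulip: no left child.
  At tulip: go right to iris.
    At iris: go left to plum.
      At plum: no left child.
      At plum: go right to lime.
        At lime: go left to fig.
          At fig: no left child.
          At fig: go right to kale.
            kale is a leaf — visit kale.
          Visit fig.
        At lime: go right to moss.
          At moss: go left to fern.
            fern is a leaf — visit fern.
          At moss: no right child.
          Visit moss.
        Visit lime.
      Visit plum.
    At iris: no right child.
    Visit iris.
  Visit tulip.
Visit poppy.
Full post-order sequence: fir, pear, lily, bay, kale, fig, fern, moss, lime, plum, iris, tulip, poppy.

plum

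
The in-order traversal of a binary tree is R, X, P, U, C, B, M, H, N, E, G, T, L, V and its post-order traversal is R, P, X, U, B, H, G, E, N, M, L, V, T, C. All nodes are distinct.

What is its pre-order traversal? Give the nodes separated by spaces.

C U X R P T M B N H E G V L

The last element of post-order is the root; it splits in-order into left and right subtrees.
Root C: left subtree has 4 nodes {R, X, P, U}, right has 9 {B, M, H, N, E, G, T, L, V}.
  Root U: left subtree has 3 nodes {R, X, P}, right has 0 { }.
    Root X: left subtree has 1 node {R}, right has 1 {P}.
  Root T: left subtree has 6 nodes {B, M, H, N, E, G}, right has 2 {L, V}.
    Root M: left subtree has 1 node {B}, right has 4 {H, N, E, G}.
      Root N: left subtree has 1 node {H}, right has 2 {E, G}.
        Root E: left subtree has 0 nodes { }, right has 1 {G}.
    Root V: left subtree has 1 node {L}, right has 0 { }.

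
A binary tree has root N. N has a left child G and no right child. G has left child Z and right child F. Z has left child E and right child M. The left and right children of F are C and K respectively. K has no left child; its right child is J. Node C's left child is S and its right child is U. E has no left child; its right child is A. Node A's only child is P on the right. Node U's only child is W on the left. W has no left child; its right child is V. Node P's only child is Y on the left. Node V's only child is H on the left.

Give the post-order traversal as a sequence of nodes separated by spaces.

Y P A E M Z S H V W U C J K F G N

Post-order visits the left subtree, then the right subtree, then the node.
At N: go left to G.
  At G: go left to Z.
    At Z: go left to E.
      At E: no left child.
      At E: go right to A.
        At A: no left child.
        At A: go right to P.
          At P: go left to Y.
            Y is a leaf — visit Y.
          At P: no right child.
          Visit P.
        Visit A.
      Visit E.
    At Z: go right to M.
      M is a leaf — visit M.
    Visit Z.
  At G: go right to F.
    At F: go left to C.
      At C: go left to S.
        S is a leaf — visit S.
      At C: go right to U.
        At U: go left to W.
          At W: no left child.
          At W: go right to V.
            At V: go left to H.
              H is a leaf — visit H.
            At V: no right child.
            Visit V.
          Visit W.
        At U: no right child.
        Visit U.
      Visit C.
    At F: go right to K.
      At K: no left child.
      At K: go right to J.
        J is a leaf — visit J.
      Visit K.
    Visit F.
  Visit G.
At N: no right child.
Visit N.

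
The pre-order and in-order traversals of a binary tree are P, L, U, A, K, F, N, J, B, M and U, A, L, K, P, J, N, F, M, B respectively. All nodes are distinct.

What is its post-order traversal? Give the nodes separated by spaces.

The first element of pre-order is the root; it splits in-order into left and right subtrees.
Root P: left subtree has 4 nodes {U, A, L, K}, right has 5 {J, N, F, M, B}.
  Root L: left subtree has 2 nodes {U, A}, right has 1 {K}.
    Root U: left subtree has 0 nodes { }, right has 1 {A}.
  Root F: left subtree has 2 nodes {J, N}, right has 2 {M, B}.
    Root N: left subtree has 1 node {J}, right has 0 { }.
    Root B: left subtree has 1 node {M}, right has 0 { }.

A U K L J N M B F P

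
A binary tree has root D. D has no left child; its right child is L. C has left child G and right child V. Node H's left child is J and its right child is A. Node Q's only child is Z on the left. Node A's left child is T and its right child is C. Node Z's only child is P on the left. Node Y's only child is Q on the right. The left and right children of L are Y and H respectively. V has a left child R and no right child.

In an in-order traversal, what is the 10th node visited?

In-order visits the left subtree, then the node, then the right subtree.
At D: no left child.
Visit D.
At D: go right to L.
  At L: go left to Y.
    At Y: no left child.
    Visit Y.
    At Y: go right to Q.
      At Q: go left to Z.
        At Z: go left to P.
          P is a leaf — visit P.
        Visit Z.
        At Z: no right child.
      Visit Q.
      At Q: no right child.
  Visit L.
  At L: go right to H.
    At H: go left to J.
      J is a leaf — visit J.
    Visit H.
    At H: go right to A.
      At A: go left to T.
        T is a leaf — visit T.
      Visit A.
      At A: go right to C.
        At C: go left to G.
          G is a leaf — visit G.
        Visit C.
        At C: go right to V.
          At V: go left to R.
            R is a leaf — visit R.
          Visit V.
          At V: no right child.
Full in-order sequence: D, Y, P, Z, Q, L, J, H, T, A, G, C, R, V.

A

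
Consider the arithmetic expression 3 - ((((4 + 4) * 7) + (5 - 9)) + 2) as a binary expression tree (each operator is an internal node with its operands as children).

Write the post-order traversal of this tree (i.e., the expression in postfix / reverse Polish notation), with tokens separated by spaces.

Post-order on an expression tree gives postfix notation: for each operator, emit left operand, right operand, then the operator.

3 4 4 + 7 * 5 9 - + 2 + -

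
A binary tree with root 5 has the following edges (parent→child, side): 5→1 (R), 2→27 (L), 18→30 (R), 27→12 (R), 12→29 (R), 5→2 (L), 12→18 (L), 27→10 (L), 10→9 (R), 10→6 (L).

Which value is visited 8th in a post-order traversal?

Post-order visits the left subtree, then the right subtree, then the node.
At 5: go left to 2.
  At 2: go left to 27.
    At 27: go left to 10.
      At 10: go left to 6.
        6 is a leaf — visit 6.
      At 10: go right to 9.
        9 is a leaf — visit 9.
      Visit 10.
    At 27: go right to 12.
      At 12: go left to 18.
        At 18: no left child.
        At 18: go right to 30.
          30 is a leaf — visit 30.
        Visit 18.
      At 12: go right to 29.
        29 is a leaf — visit 29.
      Visit 12.
    Visit 27.
  At 2: no right child.
  Visit 2.
At 5: go right to 1.
  1 is a leaf — visit 1.
Visit 5.
Full post-order sequence: 6, 9, 10, 30, 18, 29, 12, 27, 2, 1, 5.

27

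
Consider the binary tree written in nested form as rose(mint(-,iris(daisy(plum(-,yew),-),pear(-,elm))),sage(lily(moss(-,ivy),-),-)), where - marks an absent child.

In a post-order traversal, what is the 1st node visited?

Post-order visits the left subtree, then the right subtree, then the node.
At rose: go left to mint.
  At mint: no left child.
  At mint: go right to iris.
    At iris: go left to daisy.
      At daisy: go left to plum.
        At plum: no left child.
        At plum: go right to yew.
          yew is a leaf — visit yew.
        Visit plum.
      At daisy: no right child.
      Visit daisy.
    At iris: go right to pear.
      At pear: no left child.
      At pear: go right to elm.
        elm is a leaf — visit elm.
      Visit pear.
    Visit iris.
  Visit mint.
At rose: go right to sage.
  At sage: go left to lily.
    At lily: go left to moss.
      At moss: no left child.
      At moss: go right to ivy.
        ivy is a leaf — visit ivy.
      Visit moss.
    At lily: no right child.
    Visit lily.
  At sage: no right child.
  Visit sage.
Visit rose.
Full post-order sequence: yew, plum, daisy, elm, pear, iris, mint, ivy, moss, lily, sage, rose.

yew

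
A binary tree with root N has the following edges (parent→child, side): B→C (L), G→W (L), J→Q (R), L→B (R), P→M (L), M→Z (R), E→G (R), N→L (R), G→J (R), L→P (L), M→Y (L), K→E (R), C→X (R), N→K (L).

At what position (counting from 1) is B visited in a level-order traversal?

Level-order visits nodes level by level from the root, left to right within each level.
Level 0: N
Level 1: K, L
Level 2: E, P, B
Level 3: G, M, C
Level 4: W, J, Y, Z, X
Level 5: Q
Full level-order sequence: N, K, L, E, P, B, G, M, C, W, J, Y, Z, X, Q.

6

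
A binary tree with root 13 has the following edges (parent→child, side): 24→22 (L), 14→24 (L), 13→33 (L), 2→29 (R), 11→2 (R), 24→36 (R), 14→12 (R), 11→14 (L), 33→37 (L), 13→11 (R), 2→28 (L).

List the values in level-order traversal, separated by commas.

Level-order visits nodes level by level from the root, left to right within each level.
Level 0: 13
Level 1: 33, 11
Level 2: 37, 14, 2
Level 3: 24, 12, 28, 29
Level 4: 22, 36

13, 33, 11, 37, 14, 2, 24, 12, 28, 29, 22, 36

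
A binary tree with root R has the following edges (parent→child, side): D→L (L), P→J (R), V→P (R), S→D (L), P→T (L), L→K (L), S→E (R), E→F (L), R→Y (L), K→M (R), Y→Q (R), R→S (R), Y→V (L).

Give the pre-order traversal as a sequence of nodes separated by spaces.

Pre-order visits the node, then its left subtree, then its right subtree.
Visit R.
At R: go left to Y.
  Visit Y.
  At Y: go left to V.
    Visit V.
    At V: no left child.
    At V: go right to P.
      Visit P.
      At P: go left to T.
        T is a leaf — visit T.
      At P: go right to J.
        J is a leaf — visit J.
  At Y: go right to Q.
    Q is a leaf — visit Q.
At R: go right to S.
  Visit S.
  At S: go left to D.
    Visit D.
    At D: go left to L.
      Visit L.
      At L: go left to K.
        Visit K.
        At K: no left child.
        At K: go right to M.
          M is a leaf — visit M.
      At L: no right child.
    At D: no right child.
  At S: go right to E.
    Visit E.
    At E: go left to F.
      F is a leaf — visit F.
    At E: no right child.

R Y V P T J Q S D L K M E F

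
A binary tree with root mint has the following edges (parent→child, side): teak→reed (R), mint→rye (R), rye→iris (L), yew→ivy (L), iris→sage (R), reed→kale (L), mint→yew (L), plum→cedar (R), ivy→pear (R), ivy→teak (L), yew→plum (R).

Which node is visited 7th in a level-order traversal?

Level-order visits nodes level by level from the root, left to right within each level.
Level 0: mint
Level 1: yew, rye
Level 2: ivy, plum, iris
Level 3: teak, pear, cedar, sage
Level 4: reed
Level 5: kale
Full level-order sequence: mint, yew, rye, ivy, plum, iris, teak, pear, cedar, sage, reed, kale.

teak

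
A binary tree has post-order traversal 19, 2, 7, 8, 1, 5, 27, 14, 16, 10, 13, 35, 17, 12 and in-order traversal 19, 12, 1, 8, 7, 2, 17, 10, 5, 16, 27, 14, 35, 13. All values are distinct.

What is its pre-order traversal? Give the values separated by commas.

The last element of post-order is the root; it splits in-order into left and right subtrees.
Root 12: left subtree has 1 node {19}, right has 12 {1, 8, 7, 2, 17, 10, 5, 16, 27, 14, 35, 13}.
  Root 17: left subtree has 4 nodes {1, 8, 7, 2}, right has 7 {10, 5, 16, 27, 14, 35, 13}.
    Root 1: left subtree has 0 nodes { }, right has 3 {8, 7, 2}.
      Root 8: left subtree has 0 nodes { }, right has 2 {7, 2}.
        Root 7: left subtree has 0 nodes { }, right has 1 {2}.
    Root 35: left subtree has 5 nodes {10, 5, 16, 27, 14}, right has 1 {13}.
      Root 10: left subtree has 0 nodes { }, right has 4 {5, 16, 27, 14}.
        Root 16: left subtree has 1 node {5}, right has 2 {27, 14}.
          Root 14: left subtree has 1 node {27}, right has 0 { }.

12, 19, 17, 1, 8, 7, 2, 35, 10, 16, 5, 14, 27, 13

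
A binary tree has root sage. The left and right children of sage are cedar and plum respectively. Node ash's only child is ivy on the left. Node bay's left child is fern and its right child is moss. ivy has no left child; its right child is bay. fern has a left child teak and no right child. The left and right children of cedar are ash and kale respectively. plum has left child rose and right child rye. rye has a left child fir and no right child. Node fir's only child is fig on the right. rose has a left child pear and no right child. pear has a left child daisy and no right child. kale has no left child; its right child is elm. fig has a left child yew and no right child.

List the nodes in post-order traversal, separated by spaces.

teak fern moss bay ivy ash elm kale cedar daisy pear rose yew fig fir rye plum sage

Post-order visits the left subtree, then the right subtree, then the node.
At sage: go left to cedar.
  At cedar: go left to ash.
    At ash: go left to ivy.
      At ivy: no left child.
      At ivy: go right to bay.
        At bay: go left to fern.
          At fern: go left to teak.
            teak is a leaf — visit teak.
          At fern: no right child.
          Visit fern.
        At bay: go right to moss.
          moss is a leaf — visit moss.
        Visit bay.
      Visit ivy.
    At ash: no right child.
    Visit ash.
  At cedar: go right to kale.
    At kale: no left child.
    At kale: go right to elm.
      elm is a leaf — visit elm.
    Visit kale.
  Visit cedar.
At sage: go right to plum.
  At plum: go left to rose.
    At rose: go left to pear.
      At pear: go left to daisy.
        daisy is a leaf — visit daisy.
      At pear: no right child.
      Visit pear.
    At rose: no right child.
    Visit rose.
  At plum: go right to rye.
    At rye: go left to fir.
      At fir: no left child.
      At fir: go right to fig.
        At fig: go left to yew.
          yew is a leaf — visit yew.
        At fig: no right child.
        Visit fig.
      Visit fir.
    At rye: no right child.
    Visit rye.
  Visit plum.
Visit sage.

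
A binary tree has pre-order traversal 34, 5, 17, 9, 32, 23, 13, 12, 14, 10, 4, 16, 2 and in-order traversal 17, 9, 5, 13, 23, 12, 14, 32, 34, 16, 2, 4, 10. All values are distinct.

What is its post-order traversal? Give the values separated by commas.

9, 17, 13, 14, 12, 23, 32, 5, 2, 16, 4, 10, 34

The first element of pre-order is the root; it splits in-order into left and right subtrees.
Root 34: left subtree has 8 nodes {17, 9, 5, 13, 23, 12, 14, 32}, right has 4 {16, 2, 4, 10}.
  Root 5: left subtree has 2 nodes {17, 9}, right has 5 {13, 23, 12, 14, 32}.
    Root 17: left subtree has 0 nodes { }, right has 1 {9}.
    Root 32: left subtree has 4 nodes {13, 23, 12, 14}, right has 0 { }.
      Root 23: left subtree has 1 node {13}, right has 2 {12, 14}.
        Root 12: left subtree has 0 nodes { }, right has 1 {14}.
  Root 10: left subtree has 3 nodes {16, 2, 4}, right has 0 { }.
    Root 4: left subtree has 2 nodes {16, 2}, right has 0 { }.
      Root 16: left subtree has 0 nodes { }, right has 1 {2}.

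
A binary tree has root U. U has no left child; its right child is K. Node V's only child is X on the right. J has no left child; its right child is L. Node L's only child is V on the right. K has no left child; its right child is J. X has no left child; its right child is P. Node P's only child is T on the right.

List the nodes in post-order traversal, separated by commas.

T, P, X, V, L, J, K, U

Post-order visits the left subtree, then the right subtree, then the node.
At U: no left child.
At U: go right to K.
  At K: no left child.
  At K: go right to J.
    At J: no left child.
    At J: go right to L.
      At L: no left child.
      At L: go right to V.
        At V: no left child.
        At V: go right to X.
          At X: no left child.
          At X: go right to P.
            At P: no left child.
            At P: go right to T.
              T is a leaf — visit T.
            Visit P.
          Visit X.
        Visit V.
      Visit L.
    Visit J.
  Visit K.
Visit U.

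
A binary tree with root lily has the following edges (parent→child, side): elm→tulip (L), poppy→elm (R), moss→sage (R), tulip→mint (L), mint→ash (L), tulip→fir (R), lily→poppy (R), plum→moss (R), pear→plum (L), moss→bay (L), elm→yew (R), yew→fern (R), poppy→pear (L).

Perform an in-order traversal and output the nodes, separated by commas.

lily, plum, bay, moss, sage, pear, poppy, ash, mint, tulip, fir, elm, yew, fern

In-order visits the left subtree, then the node, then the right subtree.
At lily: no left child.
Visit lily.
At lily: go right to poppy.
  At poppy: go left to pear.
    At pear: go left to plum.
      At plum: no left child.
      Visit plum.
      At plum: go right to moss.
        At moss: go left to bay.
          bay is a leaf — visit bay.
        Visit moss.
        At moss: go right to sage.
          sage is a leaf — visit sage.
    Visit pear.
    At pear: no right child.
  Visit poppy.
  At poppy: go right to elm.
    At elm: go left to tulip.
      At tulip: go left to mint.
        At mint: go left to ash.
          ash is a leaf — visit ash.
        Visit mint.
        At mint: no right child.
      Visit tulip.
      At tulip: go right to fir.
        fir is a leaf — visit fir.
    Visit elm.
    At elm: go right to yew.
      At yew: no left child.
      Visit yew.
      At yew: go right to fern.
        fern is a leaf — visit fern.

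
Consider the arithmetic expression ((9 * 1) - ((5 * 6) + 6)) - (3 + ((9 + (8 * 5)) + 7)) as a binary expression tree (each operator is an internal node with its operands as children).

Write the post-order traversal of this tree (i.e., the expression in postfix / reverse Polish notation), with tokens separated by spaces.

Post-order on an expression tree gives postfix notation: for each operator, emit left operand, right operand, then the operator.

9 1 * 5 6 * 6 + - 3 9 8 5 * + 7 + + -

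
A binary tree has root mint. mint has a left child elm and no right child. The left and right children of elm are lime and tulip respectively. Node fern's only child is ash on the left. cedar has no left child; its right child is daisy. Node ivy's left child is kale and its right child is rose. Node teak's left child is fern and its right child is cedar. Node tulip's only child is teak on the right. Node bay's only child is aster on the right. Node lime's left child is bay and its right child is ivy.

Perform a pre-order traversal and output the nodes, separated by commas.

mint, elm, lime, bay, aster, ivy, kale, rose, tulip, teak, fern, ash, cedar, daisy

Pre-order visits the node, then its left subtree, then its right subtree.
Visit mint.
At mint: go left to elm.
  Visit elm.
  At elm: go left to lime.
    Visit lime.
    At lime: go left to bay.
      Visit bay.
      At bay: no left child.
      At bay: go right to aster.
        aster is a leaf — visit aster.
    At lime: go right to ivy.
      Visit ivy.
      At ivy: go left to kale.
        kale is a leaf — visit kale.
      At ivy: go right to rose.
        rose is a leaf — visit rose.
  At elm: go right to tulip.
    Visit tulip.
    At tulip: no left child.
    At tulip: go right to teak.
      Visit teak.
      At teak: go left to fern.
        Visit fern.
        At fern: go left to ash.
          ash is a leaf — visit ash.
        At fern: no right child.
      At teak: go right to cedar.
        Visit cedar.
        At cedar: no left child.
        At cedar: go right to daisy.
          daisy is a leaf — visit daisy.
At mint: no right child.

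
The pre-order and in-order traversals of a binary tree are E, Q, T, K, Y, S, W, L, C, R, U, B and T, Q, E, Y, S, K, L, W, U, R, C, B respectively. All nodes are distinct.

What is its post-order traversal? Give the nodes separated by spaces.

The first element of pre-order is the root; it splits in-order into left and right subtrees.
Root E: left subtree has 2 nodes {T, Q}, right has 9 {Y, S, K, L, W, U, R, C, B}.
  Root Q: left subtree has 1 node {T}, right has 0 { }.
  Root K: left subtree has 2 nodes {Y, S}, right has 6 {L, W, U, R, C, B}.
    Root Y: left subtree has 0 nodes { }, right has 1 {S}.
    Root W: left subtree has 1 node {L}, right has 4 {U, R, C, B}.
      Root C: left subtree has 2 nodes {U, R}, right has 1 {B}.
        Root R: left subtree has 1 node {U}, right has 0 { }.

T Q S Y L U R B C W K E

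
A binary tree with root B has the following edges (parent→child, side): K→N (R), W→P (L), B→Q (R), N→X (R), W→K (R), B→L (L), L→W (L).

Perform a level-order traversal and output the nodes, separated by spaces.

B L Q W P K N X

Level-order visits nodes level by level from the root, left to right within each level.
Level 0: B
Level 1: L, Q
Level 2: W
Level 3: P, K
Level 4: N
Level 5: X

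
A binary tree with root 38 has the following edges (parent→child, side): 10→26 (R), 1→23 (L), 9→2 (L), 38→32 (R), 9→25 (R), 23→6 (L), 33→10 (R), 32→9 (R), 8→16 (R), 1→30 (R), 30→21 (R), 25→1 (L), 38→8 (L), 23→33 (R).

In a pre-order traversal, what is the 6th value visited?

Pre-order visits the node, then its left subtree, then its right subtree.
Visit 38.
At 38: go left to 8.
  Visit 8.
  At 8: no left child.
  At 8: go right to 16.
    16 is a leaf — visit 16.
At 38: go right to 32.
  Visit 32.
  At 32: no left child.
  At 32: go right to 9.
    Visit 9.
    At 9: go left to 2.
      2 is a leaf — visit 2.
    At 9: go right to 25.
      Visit 25.
      At 25: go left to 1.
        Visit 1.
        At 1: go left to 23.
          Visit 23.
          At 23: go left to 6.
            6 is a leaf — visit 6.
          At 23: go right to 33.
            Visit 33.
            At 33: no left child.
            At 33: go right to 10.
              Visit 10.
              At 10: no left child.
              At 10: go right to 26.
                26 is a leaf — visit 26.
        At 1: go right to 30.
          Visit 30.
          At 30: no left child.
          At 30: go right to 21.
            21 is a leaf — visit 21.
      At 25: no right child.
Full pre-order sequence: 38, 8, 16, 32, 9, 2, 25, 1, 23, 6, 33, 10, 26, 30, 21.

2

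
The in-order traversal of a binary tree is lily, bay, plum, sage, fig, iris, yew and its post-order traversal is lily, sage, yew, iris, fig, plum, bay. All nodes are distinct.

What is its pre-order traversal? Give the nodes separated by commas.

The last element of post-order is the root; it splits in-order into left and right subtrees.
Root bay: left subtree has 1 node {lily}, right has 5 {plum, sage, fig, iris, yew}.
  Root plum: left subtree has 0 nodes { }, right has 4 {sage, fig, iris, yew}.
    Root fig: left subtree has 1 node {sage}, right has 2 {iris, yew}.
      Root iris: left subtree has 0 nodes { }, right has 1 {yew}.

bay, lily, plum, fig, sage, iris, yew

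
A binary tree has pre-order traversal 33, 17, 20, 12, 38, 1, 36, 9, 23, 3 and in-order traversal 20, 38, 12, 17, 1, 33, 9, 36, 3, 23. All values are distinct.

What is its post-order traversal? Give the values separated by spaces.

38 12 20 1 17 9 3 23 36 33

The first element of pre-order is the root; it splits in-order into left and right subtrees.
Root 33: left subtree has 5 nodes {20, 38, 12, 17, 1}, right has 4 {9, 36, 3, 23}.
  Root 17: left subtree has 3 nodes {20, 38, 12}, right has 1 {1}.
    Root 20: left subtree has 0 nodes { }, right has 2 {38, 12}.
      Root 12: left subtree has 1 node {38}, right has 0 { }.
  Root 36: left subtree has 1 node {9}, right has 2 {3, 23}.
    Root 23: left subtree has 1 node {3}, right has 0 { }.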